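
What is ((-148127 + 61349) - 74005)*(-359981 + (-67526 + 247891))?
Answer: 28879199328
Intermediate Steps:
((-148127 + 61349) - 74005)*(-359981 + (-67526 + 247891)) = (-86778 - 74005)*(-359981 + 180365) = -160783*(-179616) = 28879199328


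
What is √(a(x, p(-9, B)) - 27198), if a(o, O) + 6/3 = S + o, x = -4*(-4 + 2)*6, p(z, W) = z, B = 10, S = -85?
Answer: I*√27237 ≈ 165.04*I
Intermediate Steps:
x = 48 (x = -4*(-2)*6 = 8*6 = 48)
a(o, O) = -87 + o (a(o, O) = -2 + (-85 + o) = -87 + o)
√(a(x, p(-9, B)) - 27198) = √((-87 + 48) - 27198) = √(-39 - 27198) = √(-27237) = I*√27237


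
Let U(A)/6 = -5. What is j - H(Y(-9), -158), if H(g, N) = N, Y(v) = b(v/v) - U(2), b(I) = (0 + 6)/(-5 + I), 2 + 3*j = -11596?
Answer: -3708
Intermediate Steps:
j = -3866 (j = -2/3 + (1/3)*(-11596) = -2/3 - 11596/3 = -3866)
U(A) = -30 (U(A) = 6*(-5) = -30)
b(I) = 6/(-5 + I)
Y(v) = 57/2 (Y(v) = 6/(-5 + v/v) - 1*(-30) = 6/(-5 + 1) + 30 = 6/(-4) + 30 = 6*(-1/4) + 30 = -3/2 + 30 = 57/2)
j - H(Y(-9), -158) = -3866 - 1*(-158) = -3866 + 158 = -3708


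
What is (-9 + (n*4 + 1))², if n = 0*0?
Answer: 64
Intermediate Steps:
n = 0
(-9 + (n*4 + 1))² = (-9 + (0*4 + 1))² = (-9 + (0 + 1))² = (-9 + 1)² = (-8)² = 64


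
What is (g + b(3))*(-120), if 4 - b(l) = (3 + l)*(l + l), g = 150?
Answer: -14160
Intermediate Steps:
b(l) = 4 - 2*l*(3 + l) (b(l) = 4 - (3 + l)*(l + l) = 4 - (3 + l)*2*l = 4 - 2*l*(3 + l))
(g + b(3))*(-120) = (150 + (4 - 6*3 - 2*3²))*(-120) = (150 + (4 - 18 - 2*9))*(-120) = (150 + (4 - 18 - 18))*(-120) = (150 - 32)*(-120) = 118*(-120) = -14160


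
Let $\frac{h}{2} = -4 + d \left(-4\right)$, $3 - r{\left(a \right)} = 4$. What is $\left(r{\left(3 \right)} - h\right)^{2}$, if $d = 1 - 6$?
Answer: $1089$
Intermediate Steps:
$d = -5$ ($d = 1 - 6 = -5$)
$r{\left(a \right)} = -1$ ($r{\left(a \right)} = 3 - 4 = -1$)
$h = 32$ ($h = 2 \left(-4 - -20\right) = 2 \left(-4 + 20\right) = 2 \cdot 16 = 32$)
$\left(r{\left(3 \right)} - h\right)^{2} = \left(-1 - 32\right)^{2} = \left(-33\right)^{2} = 1089$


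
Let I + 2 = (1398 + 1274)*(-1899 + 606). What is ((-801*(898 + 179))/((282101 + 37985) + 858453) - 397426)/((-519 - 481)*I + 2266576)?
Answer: -468382903291/4074403282234464 ≈ -0.00011496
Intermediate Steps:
I = -3454898 (I = -2 + (1398 + 1274)*(-1899 + 606) = -2 + 2672*(-1293) = -2 - 3454896 = -3454898)
((-801*(898 + 179))/((282101 + 37985) + 858453) - 397426)/((-519 - 481)*I + 2266576) = ((-801*(898 + 179))/((282101 + 37985) + 858453) - 397426)/((-519 - 481)*(-3454898) + 2266576) = ((-801*1077)/(320086 + 858453) - 397426)/(-1000*(-3454898) + 2266576) = (-862677/1178539 - 397426)/(3454898000 + 2266576) = (-862677*1/1178539 - 397426)/3457164576 = (-862677/1178539 - 397426)*(1/3457164576) = -468382903291/1178539*1/3457164576 = -468382903291/4074403282234464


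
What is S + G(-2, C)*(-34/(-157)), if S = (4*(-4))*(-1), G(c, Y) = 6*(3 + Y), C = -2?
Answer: 2716/157 ≈ 17.299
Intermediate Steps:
G(c, Y) = 18 + 6*Y
S = 16 (S = -16*(-1) = 16)
S + G(-2, C)*(-34/(-157)) = 16 + (18 + 6*(-2))*(-34/(-157)) = 16 + (18 - 12)*(-34*(-1/157)) = 16 + 6*(34/157) = 16 + 204/157 = 2716/157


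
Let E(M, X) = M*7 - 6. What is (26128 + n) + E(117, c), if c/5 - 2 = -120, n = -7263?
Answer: 19678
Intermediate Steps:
c = -590 (c = 10 + 5*(-120) = 10 - 600 = -590)
E(M, X) = -6 + 7*M (E(M, X) = 7*M - 6 = -6 + 7*M)
(26128 + n) + E(117, c) = (26128 - 7263) + (-6 + 7*117) = 18865 + (-6 + 819) = 18865 + 813 = 19678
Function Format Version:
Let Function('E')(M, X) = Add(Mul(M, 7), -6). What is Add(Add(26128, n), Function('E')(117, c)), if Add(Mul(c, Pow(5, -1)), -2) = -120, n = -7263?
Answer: 19678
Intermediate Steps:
c = -590 (c = Add(10, Mul(5, -120)) = Add(10, -600) = -590)
Function('E')(M, X) = Add(-6, Mul(7, M)) (Function('E')(M, X) = Add(Mul(7, M), -6) = Add(-6, Mul(7, M)))
Add(Add(26128, n), Function('E')(117, c)) = Add(Add(26128, -7263), Add(-6, Mul(7, 117))) = Add(18865, Add(-6, 819)) = Add(18865, 813) = 19678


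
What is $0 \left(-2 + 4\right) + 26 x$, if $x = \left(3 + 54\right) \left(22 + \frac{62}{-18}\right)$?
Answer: $\frac{82498}{3} \approx 27499.0$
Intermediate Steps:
$x = \frac{3173}{3}$ ($x = 57 \left(22 + 62 \left(- \frac{1}{18}\right)\right) = 57 \left(22 - \frac{31}{9}\right) = 57 \cdot \frac{167}{9} = \frac{3173}{3} \approx 1057.7$)
$0 \left(-2 + 4\right) + 26 x = 0 \left(-2 + 4\right) + 26 \cdot \frac{3173}{3} = 0 \cdot 2 + \frac{82498}{3} = 0 + \frac{82498}{3} = \frac{82498}{3}$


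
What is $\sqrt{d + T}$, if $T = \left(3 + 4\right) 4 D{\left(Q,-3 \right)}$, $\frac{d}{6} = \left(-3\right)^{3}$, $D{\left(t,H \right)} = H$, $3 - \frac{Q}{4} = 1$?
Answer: $i \sqrt{246} \approx 15.684 i$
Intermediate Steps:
$Q = 8$ ($Q = 12 - 4 = 8$)
$d = -162$ ($d = 6 \left(-3\right)^{3} = 6 \left(-27\right) = -162$)
$T = -84$ ($T = \left(3 + 4\right) 4 \left(-3\right) = 7 \cdot 4 \left(-3\right) = 28 \left(-3\right) = -84$)
$\sqrt{d + T} = \sqrt{-162 - 84} = \sqrt{-246} = i \sqrt{246}$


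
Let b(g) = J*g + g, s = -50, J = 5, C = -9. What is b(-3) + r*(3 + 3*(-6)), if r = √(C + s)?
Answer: -18 - 15*I*√59 ≈ -18.0 - 115.22*I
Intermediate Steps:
r = I*√59 (r = √(-9 - 50) = √(-59) = I*√59 ≈ 7.6811*I)
b(g) = 6*g (b(g) = 5*g + g = 6*g)
b(-3) + r*(3 + 3*(-6)) = 6*(-3) + (I*√59)*(3 + 3*(-6)) = -18 + (I*√59)*(3 - 18) = -18 + (I*√59)*(-15) = -18 - 15*I*√59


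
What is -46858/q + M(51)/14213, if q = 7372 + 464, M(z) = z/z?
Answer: -332992459/55686534 ≈ -5.9798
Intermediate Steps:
M(z) = 1
q = 7836
-46858/q + M(51)/14213 = -46858/7836 + 1/14213 = -46858*1/7836 + 1*(1/14213) = -23429/3918 + 1/14213 = -332992459/55686534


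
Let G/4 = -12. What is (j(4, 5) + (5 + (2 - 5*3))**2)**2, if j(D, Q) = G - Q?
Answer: 121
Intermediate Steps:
G = -48 (G = 4*(-12) = -48)
j(D, Q) = -48 - Q
(j(4, 5) + (5 + (2 - 5*3))**2)**2 = ((-48 - 1*5) + (5 + (2 - 5*3))**2)**2 = ((-48 - 5) + (5 + (2 - 15))**2)**2 = (-53 + (5 - 13)**2)**2 = (-53 + (-8)**2)**2 = (-53 + 64)**2 = 11**2 = 121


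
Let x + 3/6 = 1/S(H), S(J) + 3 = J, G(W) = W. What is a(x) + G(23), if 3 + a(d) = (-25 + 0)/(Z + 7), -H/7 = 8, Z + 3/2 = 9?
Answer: 530/29 ≈ 18.276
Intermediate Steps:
Z = 15/2 (Z = -3/2 + 9 = 15/2 ≈ 7.5000)
H = -56 (H = -7*8 = -56)
S(J) = -3 + J
x = -61/118 (x = -½ + 1/(-3 - 56) = -½ + 1/(-59) = -½ - 1/59 = -61/118 ≈ -0.51695)
a(d) = -137/29 (a(d) = -3 + (-25 + 0)/(15/2 + 7) = -3 - 25/29/2 = -3 - 25*2/29 = -3 - 50/29 = -137/29)
a(x) + G(23) = -137/29 + 23 = 530/29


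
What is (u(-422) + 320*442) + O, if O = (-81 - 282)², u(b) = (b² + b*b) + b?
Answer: 628955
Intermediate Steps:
u(b) = b + 2*b² (u(b) = (b² + b²) + b = 2*b² + b = b + 2*b²)
O = 131769 (O = (-363)² = 131769)
(u(-422) + 320*442) + O = (-422*(1 + 2*(-422)) + 320*442) + 131769 = (-422*(1 - 844) + 141440) + 131769 = (-422*(-843) + 141440) + 131769 = (355746 + 141440) + 131769 = 497186 + 131769 = 628955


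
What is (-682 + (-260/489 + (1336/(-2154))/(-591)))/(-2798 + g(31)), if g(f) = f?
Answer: 70812992218/287078023647 ≈ 0.24667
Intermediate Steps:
(-682 + (-260/489 + (1336/(-2154))/(-591)))/(-2798 + g(31)) = (-682 + (-260/489 + (1336/(-2154))/(-591)))/(-2798 + 31) = (-682 + (-260*1/489 + (1336*(-1/2154))*(-1/591)))/(-2767) = (-682 + (-260/489 - 668/1077*(-1/591)))*(-1/2767) = (-682 + (-260/489 + 668/636507))*(-1/2767) = (-682 - 55055056/103750641)*(-1/2767) = -70812992218/103750641*(-1/2767) = 70812992218/287078023647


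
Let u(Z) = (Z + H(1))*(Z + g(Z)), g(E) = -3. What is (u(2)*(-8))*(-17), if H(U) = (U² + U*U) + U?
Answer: -680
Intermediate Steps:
H(U) = U + 2*U² (H(U) = (U² + U²) + U = 2*U² + U = U + 2*U²)
u(Z) = (-3 + Z)*(3 + Z) (u(Z) = (Z + 1*(1 + 2*1))*(Z - 3) = (Z + 1*(1 + 2))*(-3 + Z) = (Z + 1*3)*(-3 + Z) = (Z + 3)*(-3 + Z) = (3 + Z)*(-3 + Z) = (-3 + Z)*(3 + Z))
(u(2)*(-8))*(-17) = ((-9 + 2²)*(-8))*(-17) = ((-9 + 4)*(-8))*(-17) = -5*(-8)*(-17) = 40*(-17) = -680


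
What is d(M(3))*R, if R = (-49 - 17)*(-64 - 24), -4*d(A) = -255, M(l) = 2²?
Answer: 370260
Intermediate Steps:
M(l) = 4
d(A) = 255/4 (d(A) = -¼*(-255) = 255/4)
R = 5808 (R = -66*(-88) = 5808)
d(M(3))*R = (255/4)*5808 = 370260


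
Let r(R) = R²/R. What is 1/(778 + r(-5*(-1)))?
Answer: 1/783 ≈ 0.0012771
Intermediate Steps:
r(R) = R
1/(778 + r(-5*(-1))) = 1/(778 - 5*(-1)) = 1/(778 + 5) = 1/783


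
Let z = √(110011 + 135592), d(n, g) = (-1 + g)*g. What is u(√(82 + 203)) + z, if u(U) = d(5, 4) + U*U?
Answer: 297 + √245603 ≈ 792.58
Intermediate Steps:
d(n, g) = g*(-1 + g)
u(U) = 12 + U² (u(U) = 4*(-1 + 4) + U*U = 4*3 + U² = 12 + U²)
z = √245603 ≈ 495.58
u(√(82 + 203)) + z = (12 + (√(82 + 203))²) + √245603 = (12 + (√285)²) + √245603 = (12 + 285) + √245603 = 297 + √245603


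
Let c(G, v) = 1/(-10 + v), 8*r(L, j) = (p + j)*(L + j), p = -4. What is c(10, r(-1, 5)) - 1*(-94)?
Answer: 1784/19 ≈ 93.895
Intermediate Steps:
r(L, j) = (-4 + j)*(L + j)/8 (r(L, j) = ((-4 + j)*(L + j))/8 = (-4 + j)*(L + j)/8)
c(10, r(-1, 5)) - 1*(-94) = 1/(-10 + (-1/2*(-1) - 1/2*5 + (1/8)*5**2 + (1/8)*(-1)*5)) - 1*(-94) = 1/(-10 + (1/2 - 5/2 + (1/8)*25 - 5/8)) + 94 = 1/(-10 + (1/2 - 5/2 + 25/8 - 5/8)) + 94 = 1/(-10 + 1/2) + 94 = 1/(-19/2) + 94 = -2/19 + 94 = 1784/19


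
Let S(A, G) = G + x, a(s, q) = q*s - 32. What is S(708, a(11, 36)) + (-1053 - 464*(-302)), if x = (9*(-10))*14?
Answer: 138179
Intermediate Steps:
a(s, q) = -32 + q*s
x = -1260 (x = -90*14 = -1260)
S(A, G) = -1260 + G (S(A, G) = G - 1260 = -1260 + G)
S(708, a(11, 36)) + (-1053 - 464*(-302)) = (-1260 + (-32 + 36*11)) + (-1053 - 464*(-302)) = (-1260 + (-32 + 396)) + (-1053 + 140128) = (-1260 + 364) + 139075 = -896 + 139075 = 138179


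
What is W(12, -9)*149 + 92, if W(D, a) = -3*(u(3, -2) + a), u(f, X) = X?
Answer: 5009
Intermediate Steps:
W(D, a) = 6 - 3*a (W(D, a) = -3*(-2 + a) = 6 - 3*a)
W(12, -9)*149 + 92 = (6 - 3*(-9))*149 + 92 = (6 + 27)*149 + 92 = 33*149 + 92 = 4917 + 92 = 5009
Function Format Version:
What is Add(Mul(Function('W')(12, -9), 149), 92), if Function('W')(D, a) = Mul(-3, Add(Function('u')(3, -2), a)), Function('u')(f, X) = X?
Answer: 5009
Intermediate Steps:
Function('W')(D, a) = Add(6, Mul(-3, a)) (Function('W')(D, a) = Mul(-3, Add(-2, a)) = Add(6, Mul(-3, a)))
Add(Mul(Function('W')(12, -9), 149), 92) = Add(Mul(Add(6, Mul(-3, -9)), 149), 92) = Add(Mul(Add(6, 27), 149), 92) = Add(Mul(33, 149), 92) = Add(4917, 92) = 5009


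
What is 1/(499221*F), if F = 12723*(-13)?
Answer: -1/82570654179 ≈ -1.2111e-11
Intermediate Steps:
F = -165399
1/(499221*F) = 1/(499221*(-165399)) = (1/499221)*(-1/165399) = -1/82570654179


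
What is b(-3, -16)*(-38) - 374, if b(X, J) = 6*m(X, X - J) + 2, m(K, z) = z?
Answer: -3414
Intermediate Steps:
b(X, J) = 2 - 6*J + 6*X (b(X, J) = 6*(X - J) + 2 = (-6*J + 6*X) + 2 = 2 - 6*J + 6*X)
b(-3, -16)*(-38) - 374 = (2 - 6*(-16) + 6*(-3))*(-38) - 374 = (2 + 96 - 18)*(-38) - 374 = 80*(-38) - 374 = -3040 - 374 = -3414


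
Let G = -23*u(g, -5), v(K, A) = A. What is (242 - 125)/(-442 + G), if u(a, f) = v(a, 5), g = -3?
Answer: -117/557 ≈ -0.21005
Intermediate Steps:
u(a, f) = 5
G = -115 (G = -23*5 = -115)
(242 - 125)/(-442 + G) = (242 - 125)/(-442 - 115) = 117/(-557) = 117*(-1/557) = -117/557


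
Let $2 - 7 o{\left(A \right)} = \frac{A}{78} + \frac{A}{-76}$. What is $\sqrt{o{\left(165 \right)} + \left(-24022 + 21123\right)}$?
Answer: $\frac{i \sqrt{34662046237}}{3458} \approx 53.84 i$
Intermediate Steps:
$o{\left(A \right)} = \frac{2}{7} + \frac{A}{20748}$ ($o{\left(A \right)} = \frac{2}{7} - \frac{\frac{A}{78} + \frac{A}{-76}}{7} = \frac{2}{7} - \frac{A \frac{1}{78} + A \left(- \frac{1}{76}\right)}{7} = \frac{2}{7} - \frac{\frac{A}{78} - \frac{A}{76}}{7} = \frac{2}{7} - \frac{\left(- \frac{1}{2964}\right) A}{7} = \frac{2}{7} + \frac{A}{20748}$)
$\sqrt{o{\left(165 \right)} + \left(-24022 + 21123\right)} = \sqrt{\left(\frac{2}{7} + \frac{1}{20748} \cdot 165\right) + \left(-24022 + 21123\right)} = \sqrt{\left(\frac{2}{7} + \frac{55}{6916}\right) - 2899} = \sqrt{\frac{2031}{6916} - 2899} = \sqrt{- \frac{20047453}{6916}} = \frac{i \sqrt{34662046237}}{3458}$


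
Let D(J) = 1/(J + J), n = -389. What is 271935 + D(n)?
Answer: 211565429/778 ≈ 2.7194e+5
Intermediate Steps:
D(J) = 1/(2*J)
271935 + D(n) = 271935 + (1/2)/(-389) = 271935 + (1/2)*(-1/389) = 271935 - 1/778 = 211565429/778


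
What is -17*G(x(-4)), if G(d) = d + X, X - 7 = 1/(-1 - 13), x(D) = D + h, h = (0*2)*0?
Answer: -697/14 ≈ -49.786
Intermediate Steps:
h = 0 (h = 0*0 = 0)
x(D) = D (x(D) = D + 0 = D)
X = 97/14 (X = 7 + 1/(-1 - 13) = 7 + 1/(-14) = 7 - 1/14 = 97/14 ≈ 6.9286)
G(d) = 97/14 + d (G(d) = d + 97/14 = 97/14 + d)
-17*G(x(-4)) = -17*(97/14 - 4) = -17*41/14 = -697/14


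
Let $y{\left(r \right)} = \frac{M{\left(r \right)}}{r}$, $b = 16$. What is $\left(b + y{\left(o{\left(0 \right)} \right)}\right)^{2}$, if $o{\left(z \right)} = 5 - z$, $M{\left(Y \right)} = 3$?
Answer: $\frac{6889}{25} \approx 275.56$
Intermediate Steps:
$y{\left(r \right)} = \frac{3}{r}$
$\left(b + y{\left(o{\left(0 \right)} \right)}\right)^{2} = \left(16 + \frac{3}{5 - 0}\right)^{2} = \left(16 + \frac{3}{5 + 0}\right)^{2} = \left(16 + \frac{3}{5}\right)^{2} = \left(\frac{83}{5}\right)^{2} = \frac{6889}{25}$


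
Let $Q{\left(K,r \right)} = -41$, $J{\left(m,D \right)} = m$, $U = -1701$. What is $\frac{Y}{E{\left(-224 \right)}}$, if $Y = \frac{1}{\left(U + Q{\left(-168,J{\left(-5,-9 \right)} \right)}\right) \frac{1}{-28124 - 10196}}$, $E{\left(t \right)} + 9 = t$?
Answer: $- \frac{19160}{202943} \approx -0.094411$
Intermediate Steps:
$E{\left(t \right)} = -9 + t$
$Y = \frac{19160}{871}$ ($Y = \frac{1}{\left(-1701 - 41\right) \frac{1}{-28124 - 10196}} = \frac{1}{\left(-1742\right) \frac{1}{-38320}} = \frac{1}{\left(-1742\right) \left(- \frac{1}{38320}\right)} = \frac{1}{\frac{871}{19160}} = \frac{19160}{871} \approx 21.998$)
$\frac{Y}{E{\left(-224 \right)}} = \frac{19160}{871 \left(-9 - 224\right)} = \frac{19160}{871 \left(-233\right)} = \frac{19160}{871} \left(- \frac{1}{233}\right) = - \frac{19160}{202943}$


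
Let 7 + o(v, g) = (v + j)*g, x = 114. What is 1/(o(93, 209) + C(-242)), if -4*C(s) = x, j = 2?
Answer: 2/39639 ≈ 5.0455e-5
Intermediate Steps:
C(s) = -57/2 (C(s) = -1/4*114 = -57/2)
o(v, g) = -7 + g*(2 + v) (o(v, g) = -7 + (v + 2)*g = -7 + (2 + v)*g = -7 + g*(2 + v))
1/(o(93, 209) + C(-242)) = 1/((-7 + 2*209 + 209*93) - 57/2) = 1/((-7 + 418 + 19437) - 57/2) = 1/(19848 - 57/2) = 1/(39639/2) = 2/39639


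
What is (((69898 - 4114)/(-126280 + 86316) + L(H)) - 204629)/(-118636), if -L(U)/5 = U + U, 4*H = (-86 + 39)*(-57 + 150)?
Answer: 3870576265/2370584552 ≈ 1.6328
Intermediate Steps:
H = -4371/4 (H = ((-86 + 39)*(-57 + 150))/4 = (-47*93)/4 = (¼)*(-4371) = -4371/4 ≈ -1092.8)
L(U) = -10*U (L(U) = -5*(U + U) = -10*U)
(((69898 - 4114)/(-126280 + 86316) + L(H)) - 204629)/(-118636) = (((69898 - 4114)/(-126280 + 86316) - 10*(-4371/4)) - 204629)/(-118636) = ((65784/(-39964) + 21855/2) - 204629)*(-1/118636) = ((65784*(-1/39964) + 21855/2) - 204629)*(-1/118636) = ((-16446/9991 + 21855/2) - 204629)*(-1/118636) = (218320413/19982 - 204629)*(-1/118636) = -3870576265/19982*(-1/118636) = 3870576265/2370584552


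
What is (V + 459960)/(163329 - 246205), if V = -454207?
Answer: -5753/82876 ≈ -0.069417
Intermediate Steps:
(V + 459960)/(163329 - 246205) = (-454207 + 459960)/(163329 - 246205) = 5753/(-82876) = 5753*(-1/82876) = -5753/82876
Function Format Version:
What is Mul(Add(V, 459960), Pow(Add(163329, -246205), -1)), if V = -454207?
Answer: Rational(-5753, 82876) ≈ -0.069417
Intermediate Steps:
Mul(Add(V, 459960), Pow(Add(163329, -246205), -1)) = Mul(Add(-454207, 459960), Pow(Add(163329, -246205), -1)) = Mul(5753, Pow(-82876, -1)) = Mul(5753, Rational(-1, 82876)) = Rational(-5753, 82876)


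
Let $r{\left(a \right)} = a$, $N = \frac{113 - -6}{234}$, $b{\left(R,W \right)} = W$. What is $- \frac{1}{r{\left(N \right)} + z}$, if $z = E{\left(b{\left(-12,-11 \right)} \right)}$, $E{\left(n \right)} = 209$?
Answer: $- \frac{234}{49025} \approx -0.0047731$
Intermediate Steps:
$N = \frac{119}{234}$ ($N = \left(113 + 6\right) \frac{1}{234} = 119 \cdot \frac{1}{234} = \frac{119}{234} \approx 0.50855$)
$z = 209$
$- \frac{1}{r{\left(N \right)} + z} = - \frac{1}{\frac{119}{234} + 209} = - \frac{1}{\frac{49025}{234}} = \left(-1\right) \frac{234}{49025} = - \frac{234}{49025}$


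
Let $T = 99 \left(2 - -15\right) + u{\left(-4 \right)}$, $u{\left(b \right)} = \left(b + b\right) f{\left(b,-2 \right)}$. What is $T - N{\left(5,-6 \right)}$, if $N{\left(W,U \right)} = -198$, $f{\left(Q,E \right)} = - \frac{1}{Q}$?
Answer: $1879$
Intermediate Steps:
$u{\left(b \right)} = -2$ ($u{\left(b \right)} = \left(b + b\right) \left(- \frac{1}{b}\right) = 2 b \left(- \frac{1}{b}\right) = -2$)
$T = 1681$ ($T = 99 \left(2 - -15\right) - 2 = 99 \left(2 + 15\right) - 2 = 99 \cdot 17 - 2 = 1683 - 2 = 1681$)
$T - N{\left(5,-6 \right)} = 1681 - -198 = 1681 + 198 = 1879$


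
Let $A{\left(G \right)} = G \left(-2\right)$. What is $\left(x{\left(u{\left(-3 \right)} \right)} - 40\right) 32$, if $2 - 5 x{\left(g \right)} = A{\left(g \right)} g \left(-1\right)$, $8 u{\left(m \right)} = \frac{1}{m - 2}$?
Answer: $- \frac{158401}{125} \approx -1267.2$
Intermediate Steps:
$A{\left(G \right)} = - 2 G$
$u{\left(m \right)} = \frac{1}{8 \left(-2 + m\right)}$ ($u{\left(m \right)} = \frac{1}{8 \left(m - 2\right)} = \frac{1}{8 \left(-2 + m\right)}$)
$x{\left(g \right)} = \frac{2}{5} - \frac{2 g^{2}}{5}$ ($x{\left(g \right)} = \frac{2}{5} - \frac{- 2 g g \left(-1\right)}{5} = \frac{2}{5} - \frac{- 2 g^{2} \left(-1\right)}{5} = \frac{2}{5} - \frac{2 g^{2}}{5}$)
$\left(x{\left(u{\left(-3 \right)} \right)} - 40\right) 32 = \left(\left(\frac{2}{5} - \frac{2 \left(\frac{1}{8 \left(-2 - 3\right)}\right)^{2}}{5}\right) - 40\right) 32 = \left(\left(\frac{2}{5} - \frac{2 \left(\frac{1}{8 \left(-5\right)}\right)^{2}}{5}\right) - 40\right) 32 = \left(\left(\frac{2}{5} - \frac{2 \left(\frac{1}{8} \left(- \frac{1}{5}\right)\right)^{2}}{5}\right) - 40\right) 32 = \left(\left(\frac{2}{5} - \frac{2 \left(- \frac{1}{40}\right)^{2}}{5}\right) - 40\right) 32 = \left(\left(\frac{2}{5} - \frac{1}{4000}\right) - 40\right) 32 = \left(\frac{1599}{4000} - 40\right) 32 = \left(- \frac{158401}{4000}\right) 32 = - \frac{158401}{125}$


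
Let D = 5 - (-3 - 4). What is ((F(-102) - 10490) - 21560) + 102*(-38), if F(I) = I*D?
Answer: -37150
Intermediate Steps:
D = 12 (D = 5 - 1*(-7) = 5 + 7 = 12)
F(I) = 12*I (F(I) = I*12 = 12*I)
((F(-102) - 10490) - 21560) + 102*(-38) = ((12*(-102) - 10490) - 21560) + 102*(-38) = ((-1224 - 10490) - 21560) - 3876 = (-11714 - 21560) - 3876 = -33274 - 3876 = -37150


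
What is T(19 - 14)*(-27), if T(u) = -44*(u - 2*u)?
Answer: -5940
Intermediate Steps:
T(u) = 44*u (T(u) = -(-44)*u = 44*u)
T(19 - 14)*(-27) = (44*(19 - 14))*(-27) = (44*5)*(-27) = 220*(-27) = -5940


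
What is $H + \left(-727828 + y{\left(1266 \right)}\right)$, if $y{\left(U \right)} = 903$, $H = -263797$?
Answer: $-990722$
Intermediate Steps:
$H + \left(-727828 + y{\left(1266 \right)}\right) = -263797 + \left(-727828 + 903\right) = -263797 - 726925 = -990722$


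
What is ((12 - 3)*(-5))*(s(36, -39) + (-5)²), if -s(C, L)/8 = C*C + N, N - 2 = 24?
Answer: 474795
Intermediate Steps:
N = 26 (N = 2 + 24 = 26)
s(C, L) = -208 - 8*C² (s(C, L) = -8*(C*C + 26) = -8*(C² + 26) = -8*(26 + C²) = -208 - 8*C²)
((12 - 3)*(-5))*(s(36, -39) + (-5)²) = ((12 - 3)*(-5))*((-208 - 8*36²) + (-5)²) = (9*(-5))*((-208 - 8*1296) + 25) = -45*((-208 - 10368) + 25) = -45*(-10576 + 25) = -45*(-10551) = 474795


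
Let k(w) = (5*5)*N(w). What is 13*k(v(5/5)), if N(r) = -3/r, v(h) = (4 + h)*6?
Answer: -65/2 ≈ -32.500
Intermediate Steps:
v(h) = 24 + 6*h
k(w) = -75/w (k(w) = (5*5)*(-3/w) = 25*(-3/w) = -75/w)
13*k(v(5/5)) = 13*(-75/(24 + 6*(5/5))) = 13*(-75/(24 + 6*(5*(⅕)))) = 13*(-75/(24 + 6*1)) = 13*(-75/(24 + 6)) = 13*(-75/30) = 13*(-75*1/30) = 13*(-5/2) = -65/2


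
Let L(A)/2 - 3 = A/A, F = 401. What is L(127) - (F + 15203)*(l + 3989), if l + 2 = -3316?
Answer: -10470276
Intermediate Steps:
l = -3318 (l = -2 - 3316 = -3318)
L(A) = 8 (L(A) = 6 + 2*(A/A) = 6 + 2*1 = 6 + 2 = 8)
L(127) - (F + 15203)*(l + 3989) = 8 - (401 + 15203)*(-3318 + 3989) = 8 - 15604*671 = 8 - 1*10470284 = 8 - 10470284 = -10470276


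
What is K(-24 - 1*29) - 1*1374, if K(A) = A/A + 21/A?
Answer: -72790/53 ≈ -1373.4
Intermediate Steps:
K(A) = 1 + 21/A
K(-24 - 1*29) - 1*1374 = (21 + (-24 - 1*29))/(-24 - 1*29) - 1*1374 = (21 + (-24 - 29))/(-24 - 29) - 1374 = (21 - 53)/(-53) - 1374 = -1/53*(-32) - 1374 = 32/53 - 1374 = -72790/53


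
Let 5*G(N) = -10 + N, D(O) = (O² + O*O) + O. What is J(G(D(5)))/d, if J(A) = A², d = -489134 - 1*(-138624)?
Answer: -81/350510 ≈ -0.00023109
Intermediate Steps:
d = -350510 (d = -489134 + 138624 = -350510)
D(O) = O + 2*O² (D(O) = (O² + O²) + O = 2*O² + O = O + 2*O²)
G(N) = -2 + N/5 (G(N) = (-10 + N)/5 = -2 + N/5)
J(G(D(5)))/d = (-2 + (5*(1 + 2*5))/5)²/(-350510) = (-2 + (5*(1 + 10))/5)²*(-1/350510) = (-2 + (5*11)/5)²*(-1/350510) = (-2 + (⅕)*55)²*(-1/350510) = (-2 + 11)²*(-1/350510) = 9²*(-1/350510) = 81*(-1/350510) = -81/350510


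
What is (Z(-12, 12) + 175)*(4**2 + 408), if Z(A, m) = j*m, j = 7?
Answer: 109816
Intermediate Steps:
Z(A, m) = 7*m
(Z(-12, 12) + 175)*(4**2 + 408) = (7*12 + 175)*(4**2 + 408) = (84 + 175)*(16 + 408) = 259*424 = 109816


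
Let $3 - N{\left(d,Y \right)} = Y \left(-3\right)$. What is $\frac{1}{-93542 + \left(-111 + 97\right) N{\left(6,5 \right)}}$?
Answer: $- \frac{1}{93794} \approx -1.0662 \cdot 10^{-5}$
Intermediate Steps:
$N{\left(d,Y \right)} = 3 + 3 Y$ ($N{\left(d,Y \right)} = 3 - Y \left(-3\right) = 3 - - 3 Y = 3 + 3 Y$)
$\frac{1}{-93542 + \left(-111 + 97\right) N{\left(6,5 \right)}} = \frac{1}{-93542 + \left(-111 + 97\right) \left(3 + 3 \cdot 5\right)} = \frac{1}{-93542 - 14 \left(3 + 15\right)} = \frac{1}{-93542 - 252} = \frac{1}{-93794} = - \frac{1}{93794}$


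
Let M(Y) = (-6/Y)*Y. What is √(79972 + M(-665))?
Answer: √79966 ≈ 282.78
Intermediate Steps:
M(Y) = -6
√(79972 + M(-665)) = √(79972 - 6) = √79966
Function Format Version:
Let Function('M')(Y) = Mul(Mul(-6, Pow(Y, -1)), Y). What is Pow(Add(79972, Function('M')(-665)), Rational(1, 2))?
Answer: Pow(79966, Rational(1, 2)) ≈ 282.78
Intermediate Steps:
Function('M')(Y) = -6
Pow(Add(79972, Function('M')(-665)), Rational(1, 2)) = Pow(Add(79972, -6), Rational(1, 2)) = Pow(79966, Rational(1, 2))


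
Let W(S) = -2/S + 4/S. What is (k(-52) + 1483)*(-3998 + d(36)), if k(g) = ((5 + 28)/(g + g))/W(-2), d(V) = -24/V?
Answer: -462640735/78 ≈ -5.9313e+6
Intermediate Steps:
W(S) = 2/S
k(g) = -33/(2*g) (k(g) = ((5 + 28)/(g + g))/((2/(-2))) = (33/((2*g)))/((2*(-½))) = (33*(1/(2*g)))/(-1) = (33/(2*g))*(-1) = -33/(2*g))
(k(-52) + 1483)*(-3998 + d(36)) = (-33/2/(-52) + 1483)*(-3998 - 24/36) = (-33/2*(-1/52) + 1483)*(-3998 - 24*1/36) = (33/104 + 1483)*(-3998 - ⅔) = (154265/104)*(-11996/3) = -462640735/78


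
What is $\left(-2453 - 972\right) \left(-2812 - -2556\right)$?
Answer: $876800$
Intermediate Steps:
$\left(-2453 - 972\right) \left(-2812 - -2556\right) = - 3425 \left(-2812 + 2556\right) = \left(-3425\right) \left(-256\right) = 876800$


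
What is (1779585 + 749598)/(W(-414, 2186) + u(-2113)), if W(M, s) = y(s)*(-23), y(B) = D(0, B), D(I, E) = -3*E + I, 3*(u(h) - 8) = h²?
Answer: 7587549/4917295 ≈ 1.5430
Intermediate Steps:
u(h) = 8 + h²/3
D(I, E) = I - 3*E
y(B) = -3*B (y(B) = 0 - 3*B = -3*B)
W(M, s) = 69*s (W(M, s) = -3*s*(-23) = 69*s)
(1779585 + 749598)/(W(-414, 2186) + u(-2113)) = (1779585 + 749598)/(69*2186 + (8 + (⅓)*(-2113)²)) = 2529183/(150834 + (8 + (⅓)*4464769)) = 2529183/(150834 + (8 + 4464769/3)) = 2529183/(150834 + 4464793/3) = 2529183/(4917295/3) = 2529183*(3/4917295) = 7587549/4917295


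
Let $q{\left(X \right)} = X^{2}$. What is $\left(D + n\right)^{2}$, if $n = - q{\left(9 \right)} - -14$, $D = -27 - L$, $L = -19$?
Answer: $5625$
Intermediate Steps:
$D = -8$ ($D = -27 - -19 = -27 + 19 = -8$)
$n = -67$ ($n = - 9^{2} - -14 = \left(-1\right) 81 + 14 = -81 + 14 = -67$)
$\left(D + n\right)^{2} = \left(-8 - 67\right)^{2} = \left(-75\right)^{2} = 5625$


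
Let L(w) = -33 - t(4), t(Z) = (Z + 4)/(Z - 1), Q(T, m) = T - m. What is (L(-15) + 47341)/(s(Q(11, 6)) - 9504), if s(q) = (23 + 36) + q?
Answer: -35479/7080 ≈ -5.0112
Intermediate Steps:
t(Z) = (4 + Z)/(-1 + Z)
s(q) = 59 + q
L(w) = -107/3 (L(w) = -33 - (4 + 4)/(-1 + 4) = -33 - 8/3 = -107/3)
(L(-15) + 47341)/(s(Q(11, 6)) - 9504) = (-107/3 + 47341)/((59 + (11 - 1*6)) - 9504) = 141916/(3*((59 + (11 - 6)) - 9504)) = 141916/(3*((59 + 5) - 9504)) = 141916/(3*(64 - 9504)) = (141916/3)/(-9440) = (141916/3)*(-1/9440) = -35479/7080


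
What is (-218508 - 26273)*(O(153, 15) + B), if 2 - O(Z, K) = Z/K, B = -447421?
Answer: 547610835026/5 ≈ 1.0952e+11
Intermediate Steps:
O(Z, K) = 2 - Z/K
(-218508 - 26273)*(O(153, 15) + B) = (-218508 - 26273)*((2 - 1*153/15) - 447421) = -244781*((2 - 1*153*1/15) - 447421) = -244781*((2 - 51/5) - 447421) = -244781*(-41/5 - 447421) = -244781*(-2237146/5) = 547610835026/5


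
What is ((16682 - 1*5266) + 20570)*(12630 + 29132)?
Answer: 1335799332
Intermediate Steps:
((16682 - 1*5266) + 20570)*(12630 + 29132) = ((16682 - 5266) + 20570)*41762 = (11416 + 20570)*41762 = 31986*41762 = 1335799332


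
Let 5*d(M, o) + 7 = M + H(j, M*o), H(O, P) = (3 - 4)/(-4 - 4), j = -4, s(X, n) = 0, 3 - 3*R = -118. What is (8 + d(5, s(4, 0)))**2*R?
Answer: 450241/192 ≈ 2345.0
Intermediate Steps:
R = 121/3 (R = 1 - 1/3*(-118) = 1 + 118/3 = 121/3 ≈ 40.333)
H(O, P) = 1/8 (H(O, P) = -1/(-8) = -1*(-1/8) = 1/8)
d(M, o) = -11/8 + M/5 (d(M, o) = -7/5 + (M + 1/8)/5 = -7/5 + (1/8 + M)/5 = -7/5 + (1/40 + M/5) = -11/8 + M/5)
(8 + d(5, s(4, 0)))**2*R = (8 + (-11/8 + (1/5)*5))**2*(121/3) = (8 + (-11/8 + 1))**2*(121/3) = (8 - 3/8)**2*(121/3) = (61/8)**2*(121/3) = (3721/64)*(121/3) = 450241/192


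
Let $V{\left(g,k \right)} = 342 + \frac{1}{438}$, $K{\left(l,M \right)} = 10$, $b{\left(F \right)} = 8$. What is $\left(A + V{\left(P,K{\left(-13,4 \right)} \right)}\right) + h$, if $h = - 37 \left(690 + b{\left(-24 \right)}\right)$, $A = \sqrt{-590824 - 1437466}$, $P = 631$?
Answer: $- \frac{11161991}{438} + i \sqrt{2028290} \approx -25484.0 + 1424.2 i$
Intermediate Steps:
$V{\left(g,k \right)} = \frac{149797}{438}$ ($V{\left(g,k \right)} = 342 + \frac{1}{438} = \frac{149797}{438}$)
$A = i \sqrt{2028290}$ ($A = \sqrt{-2028290} = i \sqrt{2028290} \approx 1424.2 i$)
$h = -25826$ ($h = - 37 \left(690 + 8\right) = \left(-37\right) 698 = -25826$)
$\left(A + V{\left(P,K{\left(-13,4 \right)} \right)}\right) + h = \left(i \sqrt{2028290} + \frac{149797}{438}\right) - 25826 = \left(\frac{149797}{438} + i \sqrt{2028290}\right) - 25826 = - \frac{11161991}{438} + i \sqrt{2028290}$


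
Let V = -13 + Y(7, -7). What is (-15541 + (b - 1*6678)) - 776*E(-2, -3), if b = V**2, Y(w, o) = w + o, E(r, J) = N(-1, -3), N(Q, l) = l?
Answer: -19722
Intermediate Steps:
E(r, J) = -3
Y(w, o) = o + w
V = -13 (V = -13 + (-7 + 7) = -13 + 0 = -13)
b = 169 (b = (-13)**2 = 169)
(-15541 + (b - 1*6678)) - 776*E(-2, -3) = (-15541 + (169 - 1*6678)) - 776*(-3) = (-15541 + (169 - 6678)) + 2328 = (-15541 - 6509) + 2328 = -22050 + 2328 = -19722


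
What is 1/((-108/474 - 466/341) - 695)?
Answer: -26939/18765557 ≈ -0.0014356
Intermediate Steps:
1/((-108/474 - 466/341) - 695) = 1/((-108*1/474 - 466*1/341) - 695) = 1/((-18/79 - 466/341) - 695) = 1/(-42952/26939 - 695) = 1/(-18765557/26939) = -26939/18765557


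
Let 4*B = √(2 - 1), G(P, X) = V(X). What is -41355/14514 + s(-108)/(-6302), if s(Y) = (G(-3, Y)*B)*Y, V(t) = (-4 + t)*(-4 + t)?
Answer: 775849737/15244538 ≈ 50.894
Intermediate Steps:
V(t) = (-4 + t)²
G(P, X) = (-4 + X)²
B = ¼ (B = √(2 - 1)/4 = √1/4 = (¼)*1 = ¼ ≈ 0.25000)
s(Y) = Y*(-4 + Y)²/4 (s(Y) = ((-4 + Y)²*(¼))*Y = ((-4 + Y)²/4)*Y = Y*(-4 + Y)²/4)
-41355/14514 + s(-108)/(-6302) = -41355/14514 + ((¼)*(-108)*(-4 - 108)²)/(-6302) = -41355*1/14514 + ((¼)*(-108)*(-112)²)*(-1/6302) = -13785/4838 + ((¼)*(-108)*12544)*(-1/6302) = -13785/4838 - 338688*(-1/6302) = -13785/4838 + 169344/3151 = 775849737/15244538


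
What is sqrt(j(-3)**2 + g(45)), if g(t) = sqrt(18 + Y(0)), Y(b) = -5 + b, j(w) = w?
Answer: sqrt(9 + sqrt(13)) ≈ 3.5504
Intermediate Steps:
g(t) = sqrt(13) (g(t) = sqrt(18 + (-5 + 0)) = sqrt(18 - 5) = sqrt(13))
sqrt(j(-3)**2 + g(45)) = sqrt((-3)**2 + sqrt(13)) = sqrt(9 + sqrt(13))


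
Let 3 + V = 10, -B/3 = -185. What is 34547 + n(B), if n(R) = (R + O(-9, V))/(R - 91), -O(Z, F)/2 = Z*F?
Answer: 16030489/464 ≈ 34548.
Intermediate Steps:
B = 555 (B = -3*(-185) = 555)
V = 7 (V = -3 + 10 = 7)
O(Z, F) = -2*F*Z (O(Z, F) = -2*Z*F = -2*F*Z)
n(R) = (126 + R)/(-91 + R) (n(R) = (R - 2*7*(-9))/(R - 91) = (R + 126)/(-91 + R) = (126 + R)/(-91 + R))
34547 + n(B) = 34547 + (126 + 555)/(-91 + 555) = 34547 + 681/464 = 16030489/464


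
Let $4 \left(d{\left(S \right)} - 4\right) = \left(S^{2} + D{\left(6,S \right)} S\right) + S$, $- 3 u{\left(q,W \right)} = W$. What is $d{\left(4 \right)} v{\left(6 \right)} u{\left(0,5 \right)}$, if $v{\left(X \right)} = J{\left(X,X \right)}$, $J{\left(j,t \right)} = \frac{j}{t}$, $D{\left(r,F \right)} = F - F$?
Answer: $-15$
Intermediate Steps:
$D{\left(r,F \right)} = 0$
$u{\left(q,W \right)} = - \frac{W}{3}$
$v{\left(X \right)} = 1$ ($v{\left(X \right)} = \frac{X}{X} = 1$)
$d{\left(S \right)} = 4 + \frac{S}{4} + \frac{S^{2}}{4}$ ($d{\left(S \right)} = 4 + \frac{\left(S^{2} + 0 S\right) + S}{4} = 4 + \frac{\left(S^{2} + 0\right) + S}{4} = 4 + \frac{S^{2} + S}{4} = 4 + \frac{S + S^{2}}{4} = 4 + \left(\frac{S}{4} + \frac{S^{2}}{4}\right) = 4 + \frac{S}{4} + \frac{S^{2}}{4}$)
$d{\left(4 \right)} v{\left(6 \right)} u{\left(0,5 \right)} = \left(4 + \frac{1}{4} \cdot 4 + \frac{4^{2}}{4}\right) 1 \left(\left(- \frac{1}{3}\right) 5\right) = \left(4 + 1 + \frac{1}{4} \cdot 16\right) 1 \left(- \frac{5}{3}\right) = \left(4 + 1 + 4\right) 1 \left(- \frac{5}{3}\right) = 9 \cdot 1 \left(- \frac{5}{3}\right) = 9 \left(- \frac{5}{3}\right) = -15$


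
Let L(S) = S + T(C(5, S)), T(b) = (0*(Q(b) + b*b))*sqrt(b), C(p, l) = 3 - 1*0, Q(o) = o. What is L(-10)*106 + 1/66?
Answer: -69959/66 ≈ -1060.0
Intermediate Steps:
C(p, l) = 3 (C(p, l) = 3 + 0 = 3)
T(b) = 0 (T(b) = (0*(b + b*b))*sqrt(b) = (0*(b + b**2))*sqrt(b) = 0*sqrt(b) = 0)
L(S) = S (L(S) = S + 0 = S)
L(-10)*106 + 1/66 = -10*106 + 1/66 = -1060 + 1/66 = -69959/66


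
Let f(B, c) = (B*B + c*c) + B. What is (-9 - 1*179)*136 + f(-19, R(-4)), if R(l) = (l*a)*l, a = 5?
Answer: -18826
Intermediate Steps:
R(l) = 5*l² (R(l) = (l*5)*l = (5*l)*l = 5*l²)
f(B, c) = B + B² + c² (f(B, c) = (B² + c²) + B = B + B² + c²)
(-9 - 1*179)*136 + f(-19, R(-4)) = (-9 - 1*179)*136 + (-19 + (-19)² + (5*(-4)²)²) = (-9 - 179)*136 + (-19 + 361 + (5*16)²) = -188*136 + (-19 + 361 + 80²) = -25568 + (-19 + 361 + 6400) = -25568 + 6742 = -18826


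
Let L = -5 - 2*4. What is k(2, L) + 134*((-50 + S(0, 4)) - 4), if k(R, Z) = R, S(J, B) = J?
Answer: -7234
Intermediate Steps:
L = -13 (L = -5 - 8 = -13)
k(2, L) + 134*((-50 + S(0, 4)) - 4) = 2 + 134*((-50 + 0) - 4) = 2 + 134*(-50 - 4) = 2 + 134*(-54) = 2 - 7236 = -7234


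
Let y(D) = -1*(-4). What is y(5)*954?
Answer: 3816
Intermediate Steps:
y(D) = 4
y(5)*954 = 4*954 = 3816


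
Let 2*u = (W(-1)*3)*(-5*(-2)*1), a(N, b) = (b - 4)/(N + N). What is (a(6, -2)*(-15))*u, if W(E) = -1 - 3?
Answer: -450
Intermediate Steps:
W(E) = -4
a(N, b) = (-4 + b)/(2*N) (a(N, b) = (-4 + b)/((2*N)) = (-4 + b)*(1/(2*N)) = (-4 + b)/(2*N))
u = -60 (u = ((-4*3)*(-5*(-2)*1))/2 = (-120)/2 = (-12*10)/2 = (½)*(-120) = -60)
(a(6, -2)*(-15))*u = (((½)*(-4 - 2)/6)*(-15))*(-60) = (((½)*(⅙)*(-6))*(-15))*(-60) = -½*(-15)*(-60) = (15/2)*(-60) = -450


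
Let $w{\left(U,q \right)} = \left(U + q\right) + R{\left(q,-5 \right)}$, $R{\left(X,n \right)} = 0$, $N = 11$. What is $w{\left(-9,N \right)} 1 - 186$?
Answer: $-184$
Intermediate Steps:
$w{\left(U,q \right)} = U + q$ ($w{\left(U,q \right)} = \left(U + q\right) + 0 = U + q$)
$w{\left(-9,N \right)} 1 - 186 = \left(-9 + 11\right) 1 - 186 = 2 \cdot 1 - 186 = 2 - 186 = -184$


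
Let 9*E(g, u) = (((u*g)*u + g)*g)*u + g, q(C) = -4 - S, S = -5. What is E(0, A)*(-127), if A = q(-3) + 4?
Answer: 0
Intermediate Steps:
q(C) = 1 (q(C) = -4 - 1*(-5) = -4 + 5 = 1)
A = 5 (A = 1 + 4 = 5)
E(g, u) = g/9 + g*u*(g + g*u²)/9 (E(g, u) = ((((u*g)*u + g)*g)*u + g)/9 = ((((g*u)*u + g)*g)*u + g)/9 = (((g*u² + g)*g)*u + g)/9 = (((g + g*u²)*g)*u + g)/9 = ((g*(g + g*u²))*u + g)/9 = (g*u*(g + g*u²) + g)/9 = (g + g*u*(g + g*u²))/9 = g/9 + g*u*(g + g*u²)/9)
E(0, A)*(-127) = ((⅑)*0*(1 + 0*5 + 0*5³))*(-127) = ((⅑)*0*(1 + 0 + 0*125))*(-127) = ((⅑)*0*(1 + 0 + 0))*(-127) = ((⅑)*0*1)*(-127) = 0*(-127) = 0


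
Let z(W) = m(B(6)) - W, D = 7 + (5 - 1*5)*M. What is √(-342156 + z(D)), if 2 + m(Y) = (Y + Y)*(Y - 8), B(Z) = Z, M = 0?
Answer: 3*I*√38021 ≈ 584.97*I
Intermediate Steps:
m(Y) = -2 + 2*Y*(-8 + Y) (m(Y) = -2 + (Y + Y)*(Y - 8) = -2 + (2*Y)*(-8 + Y) = -2 + 2*Y*(-8 + Y))
D = 7 (D = 7 + (5 - 1*5)*0 = 7 + (5 - 5)*0 = 7 + 0*0 = 7 + 0 = 7)
z(W) = -26 - W (z(W) = (-2 - 16*6 + 2*6²) - W = (-2 - 96 + 2*36) - W = (-2 - 96 + 72) - W = -26 - W)
√(-342156 + z(D)) = √(-342156 + (-26 - 1*7)) = √(-342156 + (-26 - 7)) = √(-342156 - 33) = √(-342189) = 3*I*√38021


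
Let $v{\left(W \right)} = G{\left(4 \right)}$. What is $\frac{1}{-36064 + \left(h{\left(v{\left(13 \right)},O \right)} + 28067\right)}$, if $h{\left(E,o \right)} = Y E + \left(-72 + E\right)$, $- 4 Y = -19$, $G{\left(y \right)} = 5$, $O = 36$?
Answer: $- \frac{4}{32161} \approx -0.00012437$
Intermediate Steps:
$v{\left(W \right)} = 5$
$Y = \frac{19}{4}$ ($Y = \left(- \frac{1}{4}\right) \left(-19\right) = \frac{19}{4} \approx 4.75$)
$h{\left(E,o \right)} = -72 + \frac{23 E}{4}$ ($h{\left(E,o \right)} = \frac{19 E}{4} + \left(-72 + E\right) = -72 + \frac{23 E}{4}$)
$\frac{1}{-36064 + \left(h{\left(v{\left(13 \right)},O \right)} + 28067\right)} = \frac{1}{-36064 + \left(\left(-72 + \frac{23}{4} \cdot 5\right) + 28067\right)} = \frac{1}{-36064 + \left(\left(-72 + \frac{115}{4}\right) + 28067\right)} = \frac{1}{-36064 + \left(- \frac{173}{4} + 28067\right)} = \frac{1}{-36064 + \frac{112095}{4}} = \frac{1}{- \frac{32161}{4}} = - \frac{4}{32161}$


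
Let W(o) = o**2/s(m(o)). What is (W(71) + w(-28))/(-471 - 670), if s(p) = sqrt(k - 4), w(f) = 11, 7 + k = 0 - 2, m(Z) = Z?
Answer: -11/1141 + 5041*I*sqrt(13)/14833 ≈ -0.0096407 + 1.2253*I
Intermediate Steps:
k = -9 (k = -7 + (0 - 2) = -7 - 2 = -9)
s(p) = I*sqrt(13) (s(p) = sqrt(-9 - 4) = sqrt(-13) = I*sqrt(13))
W(o) = -I*sqrt(13)*o**2/13 (W(o) = o**2/((I*sqrt(13))) = o**2*(-I*sqrt(13)/13) = -I*sqrt(13)*o**2/13)
(W(71) + w(-28))/(-471 - 670) = (-1/13*I*sqrt(13)*71**2 + 11)/(-471 - 670) = (-1/13*I*sqrt(13)*5041 + 11)/(-1141) = (-5041*I*sqrt(13)/13 + 11)*(-1/1141) = (11 - 5041*I*sqrt(13)/13)*(-1/1141) = -11/1141 + 5041*I*sqrt(13)/14833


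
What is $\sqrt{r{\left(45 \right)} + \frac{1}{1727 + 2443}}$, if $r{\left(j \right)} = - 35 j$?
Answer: $\frac{i \sqrt{27387513330}}{4170} \approx 39.686 i$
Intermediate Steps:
$\sqrt{r{\left(45 \right)} + \frac{1}{1727 + 2443}} = \sqrt{\left(-35\right) 45 + \frac{1}{1727 + 2443}} = \sqrt{-1575 + \frac{1}{4170}} = \sqrt{- \frac{6567749}{4170}} = \frac{i \sqrt{27387513330}}{4170}$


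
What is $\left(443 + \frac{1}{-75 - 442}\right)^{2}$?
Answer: $\frac{52454740900}{267289} \approx 1.9625 \cdot 10^{5}$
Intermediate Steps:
$\left(443 + \frac{1}{-75 - 442}\right)^{2} = \left(443 + \frac{1}{-517}\right)^{2} = \left(443 - \frac{1}{517}\right)^{2} = \left(\frac{229030}{517}\right)^{2} = \frac{52454740900}{267289}$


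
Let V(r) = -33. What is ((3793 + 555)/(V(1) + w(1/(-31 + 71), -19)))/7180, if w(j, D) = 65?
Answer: 1087/57440 ≈ 0.018924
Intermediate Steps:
((3793 + 555)/(V(1) + w(1/(-31 + 71), -19)))/7180 = ((3793 + 555)/(-33 + 65))/7180 = (4348/32)*(1/7180) = (4348*(1/32))*(1/7180) = (1087/8)*(1/7180) = 1087/57440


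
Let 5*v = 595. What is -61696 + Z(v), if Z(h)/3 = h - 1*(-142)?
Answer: -60913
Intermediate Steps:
v = 119 (v = (1/5)*595 = 119)
Z(h) = 426 + 3*h (Z(h) = 3*(h - 1*(-142)) = 3*(h + 142) = 3*(142 + h) = 426 + 3*h)
-61696 + Z(v) = -61696 + (426 + 3*119) = -61696 + (426 + 357) = -61696 + 783 = -60913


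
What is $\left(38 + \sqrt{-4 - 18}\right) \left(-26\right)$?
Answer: $-988 - 26 i \sqrt{22} \approx -988.0 - 121.95 i$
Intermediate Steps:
$\left(38 + \sqrt{-4 - 18}\right) \left(-26\right) = \left(38 + \sqrt{-22}\right) \left(-26\right) = \left(38 + i \sqrt{22}\right) \left(-26\right) = -988 - 26 i \sqrt{22}$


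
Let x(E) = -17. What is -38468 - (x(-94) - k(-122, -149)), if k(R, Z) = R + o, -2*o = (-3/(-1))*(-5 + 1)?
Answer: -38567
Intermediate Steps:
o = 6 (o = -(-3/(-1))*(-5 + 1)/2 = -(-3*(-1))*(-4)/2 = -3*(-4)/2 = -1/2*(-12) = 6)
k(R, Z) = 6 + R (k(R, Z) = R + 6 = 6 + R)
-38468 - (x(-94) - k(-122, -149)) = -38468 - (-17 - (6 - 122)) = -38468 - (-17 - 1*(-116)) = -38468 - (-17 + 116) = -38468 - 1*99 = -38468 - 99 = -38567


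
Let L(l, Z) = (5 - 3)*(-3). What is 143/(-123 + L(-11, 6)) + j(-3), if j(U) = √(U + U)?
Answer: -143/129 + I*√6 ≈ -1.1085 + 2.4495*I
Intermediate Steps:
L(l, Z) = -6 (L(l, Z) = 2*(-3) = -6)
j(U) = √2*√U (j(U) = √(2*U) = √2*√U)
143/(-123 + L(-11, 6)) + j(-3) = 143/(-123 - 6) + √2*√(-3) = 143/(-129) + √2*(I*√3) = 143*(-1/129) + I*√6 = -143/129 + I*√6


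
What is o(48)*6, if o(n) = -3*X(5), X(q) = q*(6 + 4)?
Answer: -900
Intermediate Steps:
X(q) = 10*q (X(q) = q*10 = 10*q)
o(n) = -150 (o(n) = -30*5 = -3*50 = -150)
o(48)*6 = -150*6 = -900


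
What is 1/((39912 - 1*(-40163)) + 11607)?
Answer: 1/91682 ≈ 1.0907e-5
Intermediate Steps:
1/((39912 - 1*(-40163)) + 11607) = 1/((39912 + 40163) + 11607) = 1/(80075 + 11607) = 1/91682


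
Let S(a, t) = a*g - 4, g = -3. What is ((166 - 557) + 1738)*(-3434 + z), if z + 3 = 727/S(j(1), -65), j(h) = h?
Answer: -33386742/7 ≈ -4.7695e+6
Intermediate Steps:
S(a, t) = -4 - 3*a (S(a, t) = a*(-3) - 4 = -3*a - 4 = -4 - 3*a)
z = -748/7 (z = -3 + 727/(-4 - 3*1) = -3 + 727/(-4 - 3) = -3 + 727/(-7) = -3 + 727*(-⅐) = -3 - 727/7 = -748/7 ≈ -106.86)
((166 - 557) + 1738)*(-3434 + z) = ((166 - 557) + 1738)*(-3434 - 748/7) = (-391 + 1738)*(-24786/7) = 1347*(-24786/7) = -33386742/7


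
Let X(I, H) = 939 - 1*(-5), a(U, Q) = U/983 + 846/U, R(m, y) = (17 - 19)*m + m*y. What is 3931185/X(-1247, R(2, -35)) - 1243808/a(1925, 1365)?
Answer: -2203986941717845/4283157392 ≈ -5.1457e+5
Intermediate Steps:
R(m, y) = -2*m + m*y
a(U, Q) = 846/U + U/983 (a(U, Q) = U*(1/983) + 846/U = U/983 + 846/U = 846/U + U/983)
X(I, H) = 944 (X(I, H) = 939 + 5 = 944)
3931185/X(-1247, R(2, -35)) - 1243808/a(1925, 1365) = 3931185/944 - 1243808/(846/1925 + (1/983)*1925) = 3931185*(1/944) - 1243808/(846*(1/1925) + 1925/983) = 3931185/944 - 1243808/(846/1925 + 1925/983) = 3931185/944 - 1243808/4537243/1892275 = 3931185/944 - 1243808*1892275/4537243 = 3931185/944 - 2353626783200/4537243 = -2203986941717845/4283157392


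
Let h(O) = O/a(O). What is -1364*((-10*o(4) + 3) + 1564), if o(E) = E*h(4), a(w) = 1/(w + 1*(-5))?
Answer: -2355628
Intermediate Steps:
a(w) = 1/(-5 + w) (a(w) = 1/(w - 5) = 1/(-5 + w))
h(O) = O*(-5 + O) (h(O) = O/(1/(-5 + O)) = O*(-5 + O))
o(E) = -4*E (o(E) = E*(4*(-5 + 4)) = E*(4*(-1)) = E*(-4) = -4*E)
-1364*((-10*o(4) + 3) + 1564) = -1364*((-(-40)*4 + 3) + 1564) = -1364*((-10*(-16) + 3) + 1564) = -1364*((160 + 3) + 1564) = -1364*(163 + 1564) = -1364*1727 = -2355628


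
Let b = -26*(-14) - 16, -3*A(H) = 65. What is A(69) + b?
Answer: 979/3 ≈ 326.33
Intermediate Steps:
A(H) = -65/3 (A(H) = -1/3*65 = -65/3)
b = 348 (b = 364 - 16 = 348)
A(69) + b = -65/3 + 348 = 979/3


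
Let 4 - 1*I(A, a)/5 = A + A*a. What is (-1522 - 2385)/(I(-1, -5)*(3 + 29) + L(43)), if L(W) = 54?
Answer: -3907/54 ≈ -72.352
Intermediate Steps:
I(A, a) = 20 - 5*A - 5*A*a (I(A, a) = 20 - 5*(A + A*a) = 20 + (-5*A - 5*A*a) = 20 - 5*A - 5*A*a)
(-1522 - 2385)/(I(-1, -5)*(3 + 29) + L(43)) = (-1522 - 2385)/((20 - 5*(-1) - 5*(-1)*(-5))*(3 + 29) + 54) = -3907/((20 + 5 - 25)*32 + 54) = -3907/(0*32 + 54) = -3907/(0 + 54) = -3907/54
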